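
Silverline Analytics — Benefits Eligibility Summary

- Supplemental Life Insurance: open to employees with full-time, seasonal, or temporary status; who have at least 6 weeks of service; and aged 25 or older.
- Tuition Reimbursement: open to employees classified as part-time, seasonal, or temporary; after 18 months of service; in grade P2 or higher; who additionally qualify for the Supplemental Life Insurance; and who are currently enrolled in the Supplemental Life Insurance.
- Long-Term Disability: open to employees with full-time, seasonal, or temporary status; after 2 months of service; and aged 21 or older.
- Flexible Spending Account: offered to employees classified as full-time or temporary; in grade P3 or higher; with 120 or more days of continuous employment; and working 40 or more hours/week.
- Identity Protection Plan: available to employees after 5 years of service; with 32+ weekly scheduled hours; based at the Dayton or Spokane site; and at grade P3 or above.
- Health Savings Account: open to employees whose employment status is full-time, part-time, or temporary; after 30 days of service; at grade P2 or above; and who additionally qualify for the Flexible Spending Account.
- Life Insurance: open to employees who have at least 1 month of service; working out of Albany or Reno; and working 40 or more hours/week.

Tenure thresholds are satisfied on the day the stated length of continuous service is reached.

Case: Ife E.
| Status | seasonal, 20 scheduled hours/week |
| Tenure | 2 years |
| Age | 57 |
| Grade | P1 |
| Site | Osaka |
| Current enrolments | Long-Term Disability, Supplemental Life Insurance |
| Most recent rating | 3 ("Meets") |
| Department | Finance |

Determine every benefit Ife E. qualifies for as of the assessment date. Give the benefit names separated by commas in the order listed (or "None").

Supplemental Life Insurance — status seasonal ✓; service 2 years ≥ 6 weeks (≈42 days) ✓; age 57 ≥ 25 ✓ → eligible.
Tuition Reimbursement — status seasonal ✓; service 2 years ≥ 18 months (≈540 days) ✓; grade P1 < P2 ✗ → not eligible.
Long-Term Disability — status seasonal ✓; service 2 years ≥ 2 months (≈60 days) ✓; age 57 ≥ 21 ✓ → eligible.
Flexible Spending Account — status seasonal ✗ (requires full-time or temporary) → not eligible.
Identity Protection Plan — service 2 years < 5 years ✗ → not eligible.
Health Savings Account — status seasonal ✗ (requires full-time, part-time, or temporary) → not eligible.
Life Insurance — service 2 years ≥ 1 month (≈30 days) ✓; site Osaka ✗ (not Albany or Reno) → not eligible.

Supplemental Life Insurance, Long-Term Disability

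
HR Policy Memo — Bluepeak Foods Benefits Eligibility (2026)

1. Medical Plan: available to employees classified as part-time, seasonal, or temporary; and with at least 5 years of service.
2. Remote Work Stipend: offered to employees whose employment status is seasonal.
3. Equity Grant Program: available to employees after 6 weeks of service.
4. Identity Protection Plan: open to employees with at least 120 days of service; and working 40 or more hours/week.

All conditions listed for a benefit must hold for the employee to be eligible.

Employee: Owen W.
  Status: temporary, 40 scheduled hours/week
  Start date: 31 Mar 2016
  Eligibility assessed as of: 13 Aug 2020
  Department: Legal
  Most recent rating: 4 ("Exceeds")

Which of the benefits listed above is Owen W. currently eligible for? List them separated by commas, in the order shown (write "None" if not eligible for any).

Equity Grant Program, Identity Protection Plan

Service from 31 Mar 2016 to 13 Aug 2020: 1596 days.
Medical Plan — status temporary ✓; service 1596 days < 5 years (≈1825 days) ✗ → not eligible.
Remote Work Stipend — status temporary ✗ (requires seasonal) → not eligible.
Equity Grant Program — service 1596 days ≥ 6 weeks (≈42 days) ✓ → eligible.
Identity Protection Plan — service 1596 days ≥ 120 days ✓; 40 hrs/wk ≥ 40 ✓ → eligible.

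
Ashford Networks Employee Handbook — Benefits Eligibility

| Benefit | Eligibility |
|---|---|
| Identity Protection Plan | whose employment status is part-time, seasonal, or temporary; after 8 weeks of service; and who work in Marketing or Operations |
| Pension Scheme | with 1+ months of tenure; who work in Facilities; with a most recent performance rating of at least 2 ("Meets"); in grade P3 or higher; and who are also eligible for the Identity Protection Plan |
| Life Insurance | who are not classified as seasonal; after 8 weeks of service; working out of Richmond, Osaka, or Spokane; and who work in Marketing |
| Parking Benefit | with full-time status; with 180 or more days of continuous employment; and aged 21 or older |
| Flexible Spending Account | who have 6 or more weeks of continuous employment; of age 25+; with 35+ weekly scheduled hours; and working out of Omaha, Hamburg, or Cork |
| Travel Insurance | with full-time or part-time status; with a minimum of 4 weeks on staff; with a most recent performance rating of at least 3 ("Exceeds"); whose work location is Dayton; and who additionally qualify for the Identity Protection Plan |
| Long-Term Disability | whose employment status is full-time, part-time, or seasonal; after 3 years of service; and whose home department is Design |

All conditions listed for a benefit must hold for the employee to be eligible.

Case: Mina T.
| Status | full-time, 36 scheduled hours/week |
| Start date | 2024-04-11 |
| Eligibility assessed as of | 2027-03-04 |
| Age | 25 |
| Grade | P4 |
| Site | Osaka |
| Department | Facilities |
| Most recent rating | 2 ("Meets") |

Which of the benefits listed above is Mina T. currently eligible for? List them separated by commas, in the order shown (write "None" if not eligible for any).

Parking Benefit

Service from 2024-04-11 to 2027-03-04: 1057 days.
Identity Protection Plan — status full-time ✗ (requires part-time, seasonal, or temporary) → not eligible.
Pension Scheme — service 1057 days ≥ 1 month (≈30 days) ✓; dept Facilities ✓; rating 2 ≥ 2 ✓; grade P4 ≥ P3 ✓; not eligible for Identity Protection Plan ✗ → not eligible.
Life Insurance — status full-time ✓ (not excluded); service 1057 days ≥ 8 weeks (≈56 days) ✓; site Osaka ✓; dept Facilities ✗ → not eligible.
Parking Benefit — status full-time ✓; service 1057 days ≥ 180 days ✓; age 25 ≥ 21 ✓ → eligible.
Flexible Spending Account — service 1057 days ≥ 6 weeks (≈42 days) ✓; age 25 ≥ 25 ✓; 36 hrs/wk ≥ 35 ✓; site Osaka ✗ (not Omaha, Hamburg, or Cork) → not eligible.
Travel Insurance — status full-time ✓; service 1057 days ≥ 4 weeks (≈28 days) ✓; rating 2 < 3 ✗ → not eligible.
Long-Term Disability — status full-time ✓; service 1057 days < 3 years (≈1095 days) ✗ → not eligible.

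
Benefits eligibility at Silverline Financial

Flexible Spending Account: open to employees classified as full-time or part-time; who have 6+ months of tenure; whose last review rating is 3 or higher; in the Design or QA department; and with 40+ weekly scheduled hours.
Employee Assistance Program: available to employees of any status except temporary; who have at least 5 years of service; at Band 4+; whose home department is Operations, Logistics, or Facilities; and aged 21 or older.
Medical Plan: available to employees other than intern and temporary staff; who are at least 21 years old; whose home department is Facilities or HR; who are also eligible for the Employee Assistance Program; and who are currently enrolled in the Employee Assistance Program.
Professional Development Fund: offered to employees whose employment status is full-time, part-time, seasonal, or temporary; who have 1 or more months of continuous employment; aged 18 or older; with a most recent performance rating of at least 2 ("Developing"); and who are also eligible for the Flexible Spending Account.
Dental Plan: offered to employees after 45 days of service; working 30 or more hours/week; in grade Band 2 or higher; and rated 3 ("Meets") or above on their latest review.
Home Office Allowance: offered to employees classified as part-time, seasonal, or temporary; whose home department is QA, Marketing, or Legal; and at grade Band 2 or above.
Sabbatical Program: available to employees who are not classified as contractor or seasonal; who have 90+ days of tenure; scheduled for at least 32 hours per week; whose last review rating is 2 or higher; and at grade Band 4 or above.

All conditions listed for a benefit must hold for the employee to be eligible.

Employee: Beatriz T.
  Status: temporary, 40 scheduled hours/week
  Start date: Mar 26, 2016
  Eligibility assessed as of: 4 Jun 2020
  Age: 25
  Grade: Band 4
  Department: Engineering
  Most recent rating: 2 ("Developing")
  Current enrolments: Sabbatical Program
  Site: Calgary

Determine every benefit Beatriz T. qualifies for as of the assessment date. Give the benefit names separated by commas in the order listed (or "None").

Service from Mar 26, 2016 to 4 Jun 2020: 1531 days.
Flexible Spending Account — status temporary ✗ (requires full-time or part-time) → not eligible.
Employee Assistance Program — status temporary ✗ (excluded) → not eligible.
Medical Plan — status temporary ✗ (excluded) → not eligible.
Professional Development Fund — status temporary ✓; service 1531 days ≥ 1 month (≈30 days) ✓; age 25 ≥ 18 ✓; rating 2 ≥ 2 ✓; not eligible for Flexible Spending Account ✗ → not eligible.
Dental Plan — service 1531 days ≥ 45 days ✓; 40 hrs/wk ≥ 30 ✓; grade Band 4 ≥ Band 2 ✓; rating 2 < 3 ✗ → not eligible.
Home Office Allowance — status temporary ✓; dept Engineering ✗ → not eligible.
Sabbatical Program — status temporary ✓ (not excluded); service 1531 days ≥ 90 days ✓; 40 hrs/wk ≥ 32 ✓; rating 2 ≥ 2 ✓; grade Band 4 ≥ Band 4 ✓ → eligible.

Sabbatical Program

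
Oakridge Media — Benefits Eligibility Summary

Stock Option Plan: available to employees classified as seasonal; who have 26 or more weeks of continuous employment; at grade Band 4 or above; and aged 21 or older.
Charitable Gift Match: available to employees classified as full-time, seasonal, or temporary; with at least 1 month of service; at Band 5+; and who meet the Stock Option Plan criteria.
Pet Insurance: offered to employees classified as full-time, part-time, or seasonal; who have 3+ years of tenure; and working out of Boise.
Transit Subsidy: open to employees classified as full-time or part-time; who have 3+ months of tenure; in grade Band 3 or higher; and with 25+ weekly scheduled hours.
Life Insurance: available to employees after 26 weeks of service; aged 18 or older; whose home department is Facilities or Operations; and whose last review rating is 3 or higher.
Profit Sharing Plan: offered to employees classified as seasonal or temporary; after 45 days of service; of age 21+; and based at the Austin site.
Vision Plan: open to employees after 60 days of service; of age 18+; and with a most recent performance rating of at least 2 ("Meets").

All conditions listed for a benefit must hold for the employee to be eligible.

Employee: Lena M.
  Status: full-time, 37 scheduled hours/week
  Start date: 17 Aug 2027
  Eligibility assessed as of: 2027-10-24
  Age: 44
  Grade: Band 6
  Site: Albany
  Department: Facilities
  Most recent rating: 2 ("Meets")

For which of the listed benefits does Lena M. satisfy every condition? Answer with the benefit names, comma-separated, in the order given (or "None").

Vision Plan

Service from 17 Aug 2027 to 2027-10-24: 68 days.
Stock Option Plan — status full-time ✗ (requires seasonal) → not eligible.
Charitable Gift Match — status full-time ✓; service 68 days ≥ 1 month (≈30 days) ✓; grade Band 6 ≥ Band 5 ✓; not eligible for Stock Option Plan ✗ → not eligible.
Pet Insurance — status full-time ✓; service 68 days < 3 years (≈1095 days) ✗ → not eligible.
Transit Subsidy — status full-time ✓; service 68 days < 3 months (≈90 days) ✗ → not eligible.
Life Insurance — service 68 days < 26 weeks (≈182 days) ✗ → not eligible.
Profit Sharing Plan — status full-time ✗ (requires seasonal or temporary) → not eligible.
Vision Plan — service 68 days ≥ 60 days ✓; age 44 ≥ 18 ✓; rating 2 ≥ 2 ✓ → eligible.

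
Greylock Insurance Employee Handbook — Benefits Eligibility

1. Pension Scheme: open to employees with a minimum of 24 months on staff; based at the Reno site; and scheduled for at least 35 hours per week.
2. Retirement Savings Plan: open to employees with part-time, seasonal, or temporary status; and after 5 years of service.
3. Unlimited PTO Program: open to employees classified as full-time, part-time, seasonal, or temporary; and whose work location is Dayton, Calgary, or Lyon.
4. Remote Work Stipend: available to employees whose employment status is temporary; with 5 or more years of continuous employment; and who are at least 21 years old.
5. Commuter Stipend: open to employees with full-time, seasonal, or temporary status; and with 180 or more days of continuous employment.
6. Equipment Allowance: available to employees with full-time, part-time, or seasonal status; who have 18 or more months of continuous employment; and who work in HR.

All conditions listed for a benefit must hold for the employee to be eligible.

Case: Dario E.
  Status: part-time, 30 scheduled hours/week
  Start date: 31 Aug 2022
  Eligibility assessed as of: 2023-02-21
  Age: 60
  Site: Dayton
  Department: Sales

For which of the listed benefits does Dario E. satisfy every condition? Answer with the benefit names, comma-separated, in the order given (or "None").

Unlimited PTO Program

Service from 31 Aug 2022 to 2023-02-21: 174 days.
Pension Scheme — service 174 days < 24 months (≈720 days) ✗ → not eligible.
Retirement Savings Plan — status part-time ✓; service 174 days < 5 years (≈1825 days) ✗ → not eligible.
Unlimited PTO Program — status part-time ✓; site Dayton ✓ → eligible.
Remote Work Stipend — status part-time ✗ (requires temporary) → not eligible.
Commuter Stipend — status part-time ✗ (requires full-time, seasonal, or temporary) → not eligible.
Equipment Allowance — status part-time ✓; service 174 days < 18 months (≈540 days) ✗ → not eligible.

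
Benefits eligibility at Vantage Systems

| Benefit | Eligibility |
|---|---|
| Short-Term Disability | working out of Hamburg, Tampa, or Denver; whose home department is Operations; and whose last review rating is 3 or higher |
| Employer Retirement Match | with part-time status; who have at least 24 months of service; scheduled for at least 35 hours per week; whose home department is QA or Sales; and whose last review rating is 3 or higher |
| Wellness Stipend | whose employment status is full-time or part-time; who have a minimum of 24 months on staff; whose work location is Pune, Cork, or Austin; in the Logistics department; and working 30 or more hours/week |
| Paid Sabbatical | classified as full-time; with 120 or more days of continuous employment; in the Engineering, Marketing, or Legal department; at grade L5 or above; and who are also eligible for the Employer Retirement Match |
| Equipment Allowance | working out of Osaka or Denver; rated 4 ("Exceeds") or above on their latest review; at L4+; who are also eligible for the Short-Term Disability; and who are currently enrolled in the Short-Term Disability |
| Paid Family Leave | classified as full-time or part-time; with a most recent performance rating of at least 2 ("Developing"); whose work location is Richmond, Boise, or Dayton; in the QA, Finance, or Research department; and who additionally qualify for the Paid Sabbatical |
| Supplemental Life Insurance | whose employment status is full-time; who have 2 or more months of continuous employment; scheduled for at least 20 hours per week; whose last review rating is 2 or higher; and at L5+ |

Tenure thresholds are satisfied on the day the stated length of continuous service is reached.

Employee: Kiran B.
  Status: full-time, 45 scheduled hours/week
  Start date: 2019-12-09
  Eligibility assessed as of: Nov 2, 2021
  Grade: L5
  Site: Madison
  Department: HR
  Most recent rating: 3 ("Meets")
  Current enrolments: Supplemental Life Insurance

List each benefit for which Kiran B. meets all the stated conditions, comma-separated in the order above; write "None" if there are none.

Supplemental Life Insurance

Service from 2019-12-09 to Nov 2, 2021: 694 days.
Short-Term Disability — site Madison ✗ (not Hamburg, Tampa, or Denver) → not eligible.
Employer Retirement Match — status full-time ✗ (requires part-time) → not eligible.
Wellness Stipend — status full-time ✓; service 694 days < 24 months (≈720 days) ✗ → not eligible.
Paid Sabbatical — status full-time ✓; service 694 days ≥ 120 days ✓; dept HR ✗ → not eligible.
Equipment Allowance — site Madison ✗ (not Osaka or Denver) → not eligible.
Paid Family Leave — status full-time ✓; rating 3 ≥ 2 ✓; site Madison ✗ (not Richmond, Boise, or Dayton) → not eligible.
Supplemental Life Insurance — status full-time ✓; service 694 days ≥ 2 months (≈60 days) ✓; 45 hrs/wk ≥ 20 ✓; rating 3 ≥ 2 ✓; grade L5 ≥ L5 ✓ → eligible.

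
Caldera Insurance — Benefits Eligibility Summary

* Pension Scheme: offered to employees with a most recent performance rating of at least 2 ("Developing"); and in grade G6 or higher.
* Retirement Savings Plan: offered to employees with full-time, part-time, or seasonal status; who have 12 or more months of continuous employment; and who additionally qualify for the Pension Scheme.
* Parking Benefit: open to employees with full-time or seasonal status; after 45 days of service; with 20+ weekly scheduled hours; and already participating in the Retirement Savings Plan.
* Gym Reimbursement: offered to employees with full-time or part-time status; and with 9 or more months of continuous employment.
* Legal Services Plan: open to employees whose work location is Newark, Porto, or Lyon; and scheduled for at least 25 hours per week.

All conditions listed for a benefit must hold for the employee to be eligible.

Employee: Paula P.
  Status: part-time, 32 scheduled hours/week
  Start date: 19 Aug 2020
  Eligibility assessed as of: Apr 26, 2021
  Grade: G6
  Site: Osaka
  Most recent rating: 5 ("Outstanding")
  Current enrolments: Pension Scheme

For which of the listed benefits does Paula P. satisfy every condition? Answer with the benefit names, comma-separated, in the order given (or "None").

Pension Scheme

Service from 19 Aug 2020 to Apr 26, 2021: 250 days.
Pension Scheme — rating 5 ≥ 2 ✓; grade G6 ≥ G6 ✓ → eligible.
Retirement Savings Plan — status part-time ✓; service 250 days < 12 months (≈360 days) ✗ → not eligible.
Parking Benefit — status part-time ✗ (requires full-time or seasonal) → not eligible.
Gym Reimbursement — status part-time ✓; service 250 days < 9 months (≈270 days) ✗ → not eligible.
Legal Services Plan — site Osaka ✗ (not Newark, Porto, or Lyon) → not eligible.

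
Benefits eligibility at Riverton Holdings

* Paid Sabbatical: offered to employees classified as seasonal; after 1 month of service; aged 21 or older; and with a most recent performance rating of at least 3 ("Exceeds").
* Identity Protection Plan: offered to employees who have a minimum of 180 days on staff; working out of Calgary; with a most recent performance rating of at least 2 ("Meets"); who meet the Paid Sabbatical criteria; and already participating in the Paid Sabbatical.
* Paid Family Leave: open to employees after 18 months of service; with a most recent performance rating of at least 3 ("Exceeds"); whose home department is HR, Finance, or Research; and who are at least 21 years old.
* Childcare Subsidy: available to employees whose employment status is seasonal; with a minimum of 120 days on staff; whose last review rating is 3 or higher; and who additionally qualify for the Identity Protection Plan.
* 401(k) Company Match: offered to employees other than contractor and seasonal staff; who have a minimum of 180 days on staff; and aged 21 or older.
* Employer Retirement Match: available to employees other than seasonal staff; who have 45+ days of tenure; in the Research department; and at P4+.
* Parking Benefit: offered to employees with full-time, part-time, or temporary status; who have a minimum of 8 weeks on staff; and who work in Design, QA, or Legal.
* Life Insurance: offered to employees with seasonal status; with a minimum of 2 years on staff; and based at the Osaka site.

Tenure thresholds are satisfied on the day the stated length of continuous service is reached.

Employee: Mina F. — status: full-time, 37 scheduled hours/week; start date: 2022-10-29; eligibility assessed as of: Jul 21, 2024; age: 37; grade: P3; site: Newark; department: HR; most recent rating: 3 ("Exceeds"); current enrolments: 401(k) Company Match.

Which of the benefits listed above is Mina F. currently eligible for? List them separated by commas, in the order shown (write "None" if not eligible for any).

Paid Family Leave, 401(k) Company Match

Service from 2022-10-29 to Jul 21, 2024: 631 days.
Paid Sabbatical — status full-time ✗ (requires seasonal) → not eligible.
Identity Protection Plan — service 631 days ≥ 180 days ✓; site Newark ✗ (not Calgary) → not eligible.
Paid Family Leave — service 631 days ≥ 18 months (≈540 days) ✓; rating 3 ≥ 3 ✓; dept HR ✓; age 37 ≥ 21 ✓ → eligible.
Childcare Subsidy — status full-time ✗ (requires seasonal) → not eligible.
401(k) Company Match — status full-time ✓ (not excluded); service 631 days ≥ 180 days ✓; age 37 ≥ 21 ✓ → eligible.
Employer Retirement Match — status full-time ✓ (not excluded); service 631 days ≥ 45 days ✓; dept HR ✗ → not eligible.
Parking Benefit — status full-time ✓; service 631 days ≥ 8 weeks (≈56 days) ✓; dept HR ✗ → not eligible.
Life Insurance — status full-time ✗ (requires seasonal) → not eligible.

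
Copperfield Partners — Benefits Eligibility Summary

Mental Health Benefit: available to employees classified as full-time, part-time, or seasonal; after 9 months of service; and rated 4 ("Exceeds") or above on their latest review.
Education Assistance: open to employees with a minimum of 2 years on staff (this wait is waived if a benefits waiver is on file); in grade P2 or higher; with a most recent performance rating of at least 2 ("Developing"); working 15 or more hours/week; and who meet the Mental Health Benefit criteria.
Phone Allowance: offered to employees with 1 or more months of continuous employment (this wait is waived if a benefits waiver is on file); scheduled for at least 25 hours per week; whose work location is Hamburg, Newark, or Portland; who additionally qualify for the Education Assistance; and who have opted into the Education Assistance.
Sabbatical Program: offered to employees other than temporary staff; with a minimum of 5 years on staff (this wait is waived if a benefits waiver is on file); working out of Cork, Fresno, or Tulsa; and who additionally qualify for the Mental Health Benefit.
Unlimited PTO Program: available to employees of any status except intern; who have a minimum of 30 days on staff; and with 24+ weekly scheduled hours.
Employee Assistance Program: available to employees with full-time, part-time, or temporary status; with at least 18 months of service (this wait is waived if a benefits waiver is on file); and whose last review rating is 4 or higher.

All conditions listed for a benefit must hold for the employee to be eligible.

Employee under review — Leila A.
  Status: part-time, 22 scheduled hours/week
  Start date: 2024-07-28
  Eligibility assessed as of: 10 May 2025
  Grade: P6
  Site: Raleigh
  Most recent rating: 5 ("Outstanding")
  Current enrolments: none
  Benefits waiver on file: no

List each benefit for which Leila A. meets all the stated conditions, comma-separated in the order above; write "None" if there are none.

Service from 2024-07-28 to 10 May 2025: 286 days.
Mental Health Benefit — status part-time ✓; service 286 days ≥ 9 months (≈270 days) ✓; rating 5 ≥ 4 ✓ → eligible.
Education Assistance — no waiver, service 286 days < 2 years (≈730 days) ✗ → not eligible.
Phone Allowance — no waiver, service 286 days ≥ 1 month (≈30 days) ✓; 22 hrs/wk < 25 ✗ → not eligible.
Sabbatical Program — status part-time ✓ (not excluded); no waiver, service 286 days < 5 years (≈1825 days) ✗ → not eligible.
Unlimited PTO Program — status part-time ✓ (not excluded); service 286 days ≥ 30 days ✓; 22 hrs/wk < 24 ✗ → not eligible.
Employee Assistance Program — status part-time ✓; no waiver, service 286 days < 18 months (≈540 days) ✗ → not eligible.

Mental Health Benefit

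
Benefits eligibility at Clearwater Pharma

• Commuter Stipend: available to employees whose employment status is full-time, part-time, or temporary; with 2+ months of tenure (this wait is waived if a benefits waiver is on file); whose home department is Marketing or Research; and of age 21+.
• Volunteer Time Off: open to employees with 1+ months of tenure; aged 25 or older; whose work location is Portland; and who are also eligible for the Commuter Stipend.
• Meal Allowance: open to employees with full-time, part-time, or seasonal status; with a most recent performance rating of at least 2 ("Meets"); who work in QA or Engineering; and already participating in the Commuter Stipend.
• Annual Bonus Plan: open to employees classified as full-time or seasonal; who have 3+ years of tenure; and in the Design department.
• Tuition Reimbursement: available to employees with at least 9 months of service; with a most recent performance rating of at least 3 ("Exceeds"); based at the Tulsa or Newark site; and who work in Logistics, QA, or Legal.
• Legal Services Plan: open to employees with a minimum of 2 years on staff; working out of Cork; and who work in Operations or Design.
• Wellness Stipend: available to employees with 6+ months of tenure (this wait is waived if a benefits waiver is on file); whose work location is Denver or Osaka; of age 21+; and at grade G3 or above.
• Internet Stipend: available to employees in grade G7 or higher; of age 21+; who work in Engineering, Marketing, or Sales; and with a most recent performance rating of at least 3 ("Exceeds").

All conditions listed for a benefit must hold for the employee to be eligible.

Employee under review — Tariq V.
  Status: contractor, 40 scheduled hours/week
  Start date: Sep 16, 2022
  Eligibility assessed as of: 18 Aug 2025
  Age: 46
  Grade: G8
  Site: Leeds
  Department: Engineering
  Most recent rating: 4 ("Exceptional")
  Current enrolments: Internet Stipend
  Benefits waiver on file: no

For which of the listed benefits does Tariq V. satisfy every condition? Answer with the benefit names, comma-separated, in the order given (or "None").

Service from Sep 16, 2022 to 18 Aug 2025: 1067 days.
Commuter Stipend — status contractor ✗ (requires full-time, part-time, or temporary) → not eligible.
Volunteer Time Off — service 1067 days ≥ 1 month (≈30 days) ✓; age 46 ≥ 25 ✓; site Leeds ✗ (not Portland) → not eligible.
Meal Allowance — status contractor ✗ (requires full-time, part-time, or seasonal) → not eligible.
Annual Bonus Plan — status contractor ✗ (requires full-time or seasonal) → not eligible.
Tuition Reimbursement — service 1067 days ≥ 9 months (≈270 days) ✓; rating 4 ≥ 3 ✓; site Leeds ✗ (not Tulsa or Newark) → not eligible.
Legal Services Plan — service 1067 days ≥ 2 years (≈730 days) ✓; site Leeds ✗ (not Cork) → not eligible.
Wellness Stipend — no waiver, service 1067 days ≥ 6 months (≈180 days) ✓; site Leeds ✗ (not Denver or Osaka) → not eligible.
Internet Stipend — grade G8 ≥ G7 ✓; age 46 ≥ 21 ✓; dept Engineering ✓; rating 4 ≥ 3 ✓ → eligible.

Internet Stipend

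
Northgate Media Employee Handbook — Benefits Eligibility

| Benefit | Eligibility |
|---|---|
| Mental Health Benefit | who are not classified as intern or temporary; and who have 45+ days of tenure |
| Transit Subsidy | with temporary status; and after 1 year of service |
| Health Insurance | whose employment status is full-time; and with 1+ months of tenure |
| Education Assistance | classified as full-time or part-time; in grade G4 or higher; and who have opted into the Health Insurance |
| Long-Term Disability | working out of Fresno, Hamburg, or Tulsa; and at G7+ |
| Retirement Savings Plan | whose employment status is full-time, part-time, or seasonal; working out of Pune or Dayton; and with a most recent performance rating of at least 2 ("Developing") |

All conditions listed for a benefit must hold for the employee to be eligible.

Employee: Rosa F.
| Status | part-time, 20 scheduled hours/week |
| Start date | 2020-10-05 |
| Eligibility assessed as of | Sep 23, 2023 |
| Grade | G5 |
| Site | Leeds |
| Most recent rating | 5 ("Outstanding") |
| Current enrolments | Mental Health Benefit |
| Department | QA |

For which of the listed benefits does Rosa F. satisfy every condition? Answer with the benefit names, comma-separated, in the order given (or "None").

Mental Health Benefit

Service from 2020-10-05 to Sep 23, 2023: 1083 days.
Mental Health Benefit — status part-time ✓ (not excluded); service 1083 days ≥ 45 days ✓ → eligible.
Transit Subsidy — status part-time ✗ (requires temporary) → not eligible.
Health Insurance — status part-time ✗ (requires full-time) → not eligible.
Education Assistance — status part-time ✓; grade G5 ≥ G4 ✓; not enrolled in Health Insurance ✗ → not eligible.
Long-Term Disability — site Leeds ✗ (not Fresno, Hamburg, or Tulsa) → not eligible.
Retirement Savings Plan — status part-time ✓; site Leeds ✗ (not Pune or Dayton) → not eligible.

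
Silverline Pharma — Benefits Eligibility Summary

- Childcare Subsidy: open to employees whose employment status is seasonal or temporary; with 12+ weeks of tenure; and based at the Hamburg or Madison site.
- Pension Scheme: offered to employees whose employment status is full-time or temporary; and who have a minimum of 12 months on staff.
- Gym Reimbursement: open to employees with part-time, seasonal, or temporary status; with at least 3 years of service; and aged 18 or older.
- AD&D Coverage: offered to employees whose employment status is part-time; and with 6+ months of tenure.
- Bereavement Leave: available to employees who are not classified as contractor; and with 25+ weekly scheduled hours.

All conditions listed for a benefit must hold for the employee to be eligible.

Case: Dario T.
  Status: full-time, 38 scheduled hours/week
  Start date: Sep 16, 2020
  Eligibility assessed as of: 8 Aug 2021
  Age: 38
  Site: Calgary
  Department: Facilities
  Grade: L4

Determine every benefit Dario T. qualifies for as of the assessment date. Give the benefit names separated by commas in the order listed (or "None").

Service from Sep 16, 2020 to 8 Aug 2021: 326 days.
Childcare Subsidy — status full-time ✗ (requires seasonal or temporary) → not eligible.
Pension Scheme — status full-time ✓; service 326 days < 12 months (≈360 days) ✗ → not eligible.
Gym Reimbursement — status full-time ✗ (requires part-time, seasonal, or temporary) → not eligible.
AD&D Coverage — status full-time ✗ (requires part-time) → not eligible.
Bereavement Leave — status full-time ✓ (not excluded); 38 hrs/wk ≥ 25 ✓ → eligible.

Bereavement Leave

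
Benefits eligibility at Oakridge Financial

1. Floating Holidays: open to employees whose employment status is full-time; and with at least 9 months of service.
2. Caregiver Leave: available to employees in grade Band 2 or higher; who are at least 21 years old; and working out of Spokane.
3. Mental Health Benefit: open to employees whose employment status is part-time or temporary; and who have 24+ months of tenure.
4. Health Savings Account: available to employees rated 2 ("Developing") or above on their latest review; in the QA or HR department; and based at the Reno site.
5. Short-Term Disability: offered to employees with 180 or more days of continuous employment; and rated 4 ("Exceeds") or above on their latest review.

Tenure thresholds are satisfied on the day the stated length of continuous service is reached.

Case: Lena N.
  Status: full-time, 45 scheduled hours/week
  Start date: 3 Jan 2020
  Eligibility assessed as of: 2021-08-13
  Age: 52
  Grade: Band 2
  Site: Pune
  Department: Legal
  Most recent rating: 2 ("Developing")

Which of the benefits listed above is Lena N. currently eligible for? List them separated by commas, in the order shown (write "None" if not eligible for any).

Service from 3 Jan 2020 to 2021-08-13: 588 days.
Floating Holidays — status full-time ✓; service 588 days ≥ 9 months (≈270 days) ✓ → eligible.
Caregiver Leave — grade Band 2 ≥ Band 2 ✓; age 52 ≥ 21 ✓; site Pune ✗ (not Spokane) → not eligible.
Mental Health Benefit — status full-time ✗ (requires part-time or temporary) → not eligible.
Health Savings Account — rating 2 ≥ 2 ✓; dept Legal ✗ → not eligible.
Short-Term Disability — service 588 days ≥ 180 days ✓; rating 2 < 4 ✗ → not eligible.

Floating Holidays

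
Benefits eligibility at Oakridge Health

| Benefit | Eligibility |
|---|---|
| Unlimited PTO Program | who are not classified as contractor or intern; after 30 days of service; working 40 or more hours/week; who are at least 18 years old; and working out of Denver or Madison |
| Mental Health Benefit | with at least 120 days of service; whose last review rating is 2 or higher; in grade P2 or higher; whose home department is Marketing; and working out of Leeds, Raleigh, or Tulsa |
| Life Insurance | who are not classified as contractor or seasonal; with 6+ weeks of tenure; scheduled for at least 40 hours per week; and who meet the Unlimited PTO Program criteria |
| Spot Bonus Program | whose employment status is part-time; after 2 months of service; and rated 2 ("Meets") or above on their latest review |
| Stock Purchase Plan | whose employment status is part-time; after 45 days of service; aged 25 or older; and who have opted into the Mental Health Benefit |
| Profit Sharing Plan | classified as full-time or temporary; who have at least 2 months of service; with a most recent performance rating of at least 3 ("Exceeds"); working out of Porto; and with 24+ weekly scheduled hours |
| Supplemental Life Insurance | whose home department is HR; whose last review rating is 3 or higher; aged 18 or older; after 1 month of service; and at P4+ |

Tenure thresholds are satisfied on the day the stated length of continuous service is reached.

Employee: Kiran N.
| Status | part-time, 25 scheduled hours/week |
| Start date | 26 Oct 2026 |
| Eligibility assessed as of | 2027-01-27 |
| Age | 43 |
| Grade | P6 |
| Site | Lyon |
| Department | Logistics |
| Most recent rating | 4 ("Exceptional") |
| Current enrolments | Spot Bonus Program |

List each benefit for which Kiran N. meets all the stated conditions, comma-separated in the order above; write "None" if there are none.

Spot Bonus Program

Service from 26 Oct 2026 to 2027-01-27: 93 days.
Unlimited PTO Program — status part-time ✓ (not excluded); service 93 days ≥ 30 days ✓; 25 hrs/wk < 40 ✗ → not eligible.
Mental Health Benefit — service 93 days < 120 days ✗ → not eligible.
Life Insurance — status part-time ✓ (not excluded); service 93 days ≥ 6 weeks (≈42 days) ✓; 25 hrs/wk < 40 ✗ → not eligible.
Spot Bonus Program — status part-time ✓; service 93 days ≥ 2 months (≈60 days) ✓; rating 4 ≥ 2 ✓ → eligible.
Stock Purchase Plan — status part-time ✓; service 93 days ≥ 45 days ✓; age 43 ≥ 25 ✓; not enrolled in Mental Health Benefit ✗ → not eligible.
Profit Sharing Plan — status part-time ✗ (requires full-time or temporary) → not eligible.
Supplemental Life Insurance — dept Logistics ✗ → not eligible.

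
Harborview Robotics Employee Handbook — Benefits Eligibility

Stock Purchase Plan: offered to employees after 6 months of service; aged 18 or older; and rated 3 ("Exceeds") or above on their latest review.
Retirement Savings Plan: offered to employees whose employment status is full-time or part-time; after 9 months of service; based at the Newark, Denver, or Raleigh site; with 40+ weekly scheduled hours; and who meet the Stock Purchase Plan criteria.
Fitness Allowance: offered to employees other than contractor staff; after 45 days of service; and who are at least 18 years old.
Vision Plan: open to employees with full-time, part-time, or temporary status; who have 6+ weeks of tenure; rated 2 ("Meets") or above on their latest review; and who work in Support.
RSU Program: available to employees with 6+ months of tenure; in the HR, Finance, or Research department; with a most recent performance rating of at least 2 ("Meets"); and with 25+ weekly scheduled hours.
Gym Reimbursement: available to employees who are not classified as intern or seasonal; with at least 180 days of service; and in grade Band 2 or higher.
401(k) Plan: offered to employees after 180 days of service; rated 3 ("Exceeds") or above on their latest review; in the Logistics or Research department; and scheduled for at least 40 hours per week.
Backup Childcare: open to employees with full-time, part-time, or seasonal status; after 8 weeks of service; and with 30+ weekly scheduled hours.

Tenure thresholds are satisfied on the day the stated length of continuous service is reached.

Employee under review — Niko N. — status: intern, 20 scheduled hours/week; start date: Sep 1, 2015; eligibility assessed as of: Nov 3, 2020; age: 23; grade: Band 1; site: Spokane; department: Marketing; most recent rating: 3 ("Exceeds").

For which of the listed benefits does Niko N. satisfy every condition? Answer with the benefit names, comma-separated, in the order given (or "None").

Stock Purchase Plan, Fitness Allowance

Service from Sep 1, 2015 to Nov 3, 2020: 1890 days.
Stock Purchase Plan — service 1890 days ≥ 6 months (≈180 days) ✓; age 23 ≥ 18 ✓; rating 3 ≥ 3 ✓ → eligible.
Retirement Savings Plan — status intern ✗ (requires full-time or part-time) → not eligible.
Fitness Allowance — status intern ✓ (not excluded); service 1890 days ≥ 45 days ✓; age 23 ≥ 18 ✓ → eligible.
Vision Plan — status intern ✗ (requires full-time, part-time, or temporary) → not eligible.
RSU Program — service 1890 days ≥ 6 months (≈180 days) ✓; dept Marketing ✗ → not eligible.
Gym Reimbursement — status intern ✗ (excluded) → not eligible.
401(k) Plan — service 1890 days ≥ 180 days ✓; rating 3 ≥ 3 ✓; dept Marketing ✗ → not eligible.
Backup Childcare — status intern ✗ (requires full-time, part-time, or seasonal) → not eligible.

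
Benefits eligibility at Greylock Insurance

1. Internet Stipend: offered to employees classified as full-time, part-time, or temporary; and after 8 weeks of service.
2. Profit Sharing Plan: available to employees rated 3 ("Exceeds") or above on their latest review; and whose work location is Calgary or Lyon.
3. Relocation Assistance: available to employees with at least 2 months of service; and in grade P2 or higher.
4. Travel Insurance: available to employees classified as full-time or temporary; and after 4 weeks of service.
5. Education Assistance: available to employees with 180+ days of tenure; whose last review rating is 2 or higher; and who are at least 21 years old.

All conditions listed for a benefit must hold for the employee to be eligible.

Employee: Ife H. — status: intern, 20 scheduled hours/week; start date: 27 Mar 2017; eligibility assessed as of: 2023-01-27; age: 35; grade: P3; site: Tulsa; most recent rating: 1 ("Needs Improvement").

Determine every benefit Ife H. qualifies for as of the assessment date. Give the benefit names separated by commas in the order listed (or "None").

Relocation Assistance

Service from 27 Mar 2017 to 2023-01-27: 2132 days.
Internet Stipend — status intern ✗ (requires full-time, part-time, or temporary) → not eligible.
Profit Sharing Plan — rating 1 < 3 ✗ → not eligible.
Relocation Assistance — service 2132 days ≥ 2 months (≈60 days) ✓; grade P3 ≥ P2 ✓ → eligible.
Travel Insurance — status intern ✗ (requires full-time or temporary) → not eligible.
Education Assistance — service 2132 days ≥ 180 days ✓; rating 1 < 2 ✗ → not eligible.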